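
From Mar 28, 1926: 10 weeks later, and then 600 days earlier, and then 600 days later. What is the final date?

Adding 10 weeks (= 70 days) from March 28, 1926:
March has 31 days, so 31 − 28 = 3 days remain after March 28, 1926; 70 − 3 = 67 left.
April 1926 has 30 days: 67 − 30 = 37 left.
May 1926 has 31 days: 37 − 31 = 6 left.
6 days into June 1926 → June 6, 1926.
Counting back 600 days from June 6, 1926:
Going back 6 days from June 6, 1926 reaches the end of the previous month; 600 − 6 = 594 left.
May 1926 has 31 days: 594 − 31 = 563 left.
April 1926 has 30 days: 563 − 30 = 533 left.
March 1926 has 31 days: 533 − 31 = 502 left.
February 1926 has 28 days (1926 is not a leap year): 502 − 28 = 474 left.
January 1926 has 31 days: 474 − 31 = 443 left.
December 1925 has 31 days: 443 − 31 = 412 left.
November 1925 has 30 days: 412 − 30 = 382 left.
October 1925 has 31 days: 382 − 31 = 351 left.
September 1925 has 30 days: 351 − 30 = 321 left.
August 1925 has 31 days: 321 − 31 = 290 left.
July 1925 has 31 days: 290 − 31 = 259 left.
June 1925 has 30 days: 259 − 30 = 229 left.
May 1925 has 31 days: 229 − 31 = 198 left.
April 1925 has 30 days: 198 − 30 = 168 left.
March 1925 has 31 days: 168 − 31 = 137 left.
February 1925 has 28 days (1925 is not a leap year): 137 − 28 = 109 left.
January 1925 has 31 days: 109 − 31 = 78 left.
December 1924 has 31 days: 78 − 31 = 47 left.
November 1924 has 30 days: 47 − 30 = 17 left.
October 1924 has 31 days; 31 − 17 = 14 → October 14, 1924.
Adding 600 days from October 14, 1924:
October has 31 days, so 31 − 14 = 17 days remain after October 14, 1924; 600 − 17 = 583 left.
November 1924 has 30 days: 583 − 30 = 553 left.
December 1924 has 31 days: 553 − 31 = 522 left.
January 1925 has 31 days: 522 − 31 = 491 left.
February 1925 has 28 days (1925 is not a leap year): 491 − 28 = 463 left.
March 1925 has 31 days: 463 − 31 = 432 left.
April 1925 has 30 days: 432 − 30 = 402 left.
May 1925 has 31 days: 402 − 31 = 371 left.
June 1925 has 30 days: 371 − 30 = 341 left.
July 1925 has 31 days: 341 − 31 = 310 left.
August 1925 has 31 days: 310 − 31 = 279 left.
September 1925 has 30 days: 279 − 30 = 249 left.
October 1925 has 31 days: 249 − 31 = 218 left.
November 1925 has 30 days: 218 − 30 = 188 left.
December 1925 has 31 days: 188 − 31 = 157 left.
January 1926 has 31 days: 157 − 31 = 126 left.
February 1926 has 28 days (1926 is not a leap year): 126 − 28 = 98 left.
March 1926 has 31 days: 98 − 31 = 67 left.
April 1926 has 30 days: 67 − 30 = 37 left.
May 1926 has 31 days: 37 − 31 = 6 left.
6 days into June 1926 → June 6, 1926.

June 6, 1926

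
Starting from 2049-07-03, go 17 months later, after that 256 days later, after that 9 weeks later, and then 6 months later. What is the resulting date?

Advancing 17 months from July 3, 2049:
month 7 + 17 = 24, which is month 12 of year 2050 → December 2050.
Day 3 is valid in December, giving December 3, 2050.
Counting forward 256 days from December 3, 2050:
December has 31 days, so 31 − 3 = 28 days remain after December 3, 2050; 256 − 28 = 228 left.
January 2051 has 31 days: 228 − 31 = 197 left.
February 2051 has 28 days (2051 is not a leap year): 197 − 28 = 169 left.
March 2051 has 31 days: 169 − 31 = 138 left.
April 2051 has 30 days: 138 − 30 = 108 left.
May 2051 has 31 days: 108 − 31 = 77 left.
June 2051 has 30 days: 77 − 30 = 47 left.
July 2051 has 31 days: 47 − 31 = 16 left.
16 days into August 2051 → August 16, 2051.
Advancing 9 weeks (= 63 days) from August 16, 2051:
August has 31 days, so 31 − 16 = 15 days remain after August 16, 2051; 63 − 15 = 48 left.
September 2051 has 30 days: 48 − 30 = 18 left.
18 days into October 2051 → October 18, 2051.
Advancing 6 months from October 18, 2051:
month 10 + 6 = 16, which is month 4 of year 2052 → April 2052.
Day 18 is valid in April, giving April 18, 2052.

April 18, 2052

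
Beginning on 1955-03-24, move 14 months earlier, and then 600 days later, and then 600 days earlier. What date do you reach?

Counting back 14 months from March 24, 1955:
month 3 − 14 = -11, which is month 1 of year 1954 → January 1954.
Day 24 is valid in January, giving January 24, 1954.
Advancing 600 days from January 24, 1954:
January has 31 days, so 31 − 24 = 7 days remain after January 24, 1954; 600 − 7 = 593 left.
February 1954 has 28 days (1954 is not a leap year): 593 − 28 = 565 left.
March 1954 has 31 days: 565 − 31 = 534 left.
April 1954 has 30 days: 534 − 30 = 504 left.
May 1954 has 31 days: 504 − 31 = 473 left.
June 1954 has 30 days: 473 − 30 = 443 left.
July 1954 has 31 days: 443 − 31 = 412 left.
August 1954 has 31 days: 412 − 31 = 381 left.
September 1954 has 30 days: 381 − 30 = 351 left.
October 1954 has 31 days: 351 − 31 = 320 left.
November 1954 has 30 days: 320 − 30 = 290 left.
December 1954 has 31 days: 290 − 31 = 259 left.
January 1955 has 31 days: 259 − 31 = 228 left.
February 1955 has 28 days (1955 is not a leap year): 228 − 28 = 200 left.
March 1955 has 31 days: 200 − 31 = 169 left.
April 1955 has 30 days: 169 − 30 = 139 left.
May 1955 has 31 days: 139 − 31 = 108 left.
June 1955 has 30 days: 108 − 30 = 78 left.
July 1955 has 31 days: 78 − 31 = 47 left.
August 1955 has 31 days: 47 − 31 = 16 left.
16 days into September 1955 → September 16, 1955.
Going back 600 days from September 16, 1955:
Going back 16 days from September 16, 1955 reaches the end of the previous month; 600 − 16 = 584 left.
August 1955 has 31 days: 584 − 31 = 553 left.
July 1955 has 31 days: 553 − 31 = 522 left.
June 1955 has 30 days: 522 − 30 = 492 left.
May 1955 has 31 days: 492 − 31 = 461 left.
April 1955 has 30 days: 461 − 30 = 431 left.
March 1955 has 31 days: 431 − 31 = 400 left.
February 1955 has 28 days (1955 is not a leap year): 400 − 28 = 372 left.
January 1955 has 31 days: 372 − 31 = 341 left.
December 1954 has 31 days: 341 − 31 = 310 left.
November 1954 has 30 days: 310 − 30 = 280 left.
October 1954 has 31 days: 280 − 31 = 249 left.
September 1954 has 30 days: 249 − 30 = 219 left.
August 1954 has 31 days: 219 − 31 = 188 left.
July 1954 has 31 days: 188 − 31 = 157 left.
June 1954 has 30 days: 157 − 30 = 127 left.
May 1954 has 31 days: 127 − 31 = 96 left.
April 1954 has 30 days: 96 − 30 = 66 left.
March 1954 has 31 days: 66 − 31 = 35 left.
February 1954 has 28 days (1954 is not a leap year): 35 − 28 = 7 left.
January 1954 has 31 days; 31 − 7 = 24 → January 24, 1954.

January 24, 1954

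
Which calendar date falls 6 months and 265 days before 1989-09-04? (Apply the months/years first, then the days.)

June 12, 1988

Counting back 6 months and 265 days from September 4, 1989: first the month/year part, then the days.
month 9 − 6 = 3 → March 1989.
Day 4 is valid in March, giving March 4, 1989.
Now subtract 265 days from March 4, 1989.
Going back 4 days from March 4, 1989 reaches the end of the previous month; 265 − 4 = 261 left.
February 1989 has 28 days (1989 is not a leap year): 261 − 28 = 233 left.
January 1989 has 31 days: 233 − 31 = 202 left.
December 1988 has 31 days: 202 − 31 = 171 left.
November 1988 has 30 days: 171 − 30 = 141 left.
October 1988 has 31 days: 141 − 31 = 110 left.
September 1988 has 30 days: 110 − 30 = 80 left.
August 1988 has 31 days: 80 − 31 = 49 left.
July 1988 has 31 days: 49 − 31 = 18 left.
June 1988 has 30 days; 30 − 18 = 12 → June 12, 1988.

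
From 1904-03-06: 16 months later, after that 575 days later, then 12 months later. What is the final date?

February 1, 1908

Counting forward 16 months from March 6, 1904:
month 3 + 16 = 19, which is month 7 of year 1905 → July 1905.
Day 6 is valid in July, giving July 6, 1905.
Adding 575 days from July 6, 1905:
July has 31 days, so 31 − 6 = 25 days remain after July 6, 1905; 575 − 25 = 550 left.
August 1905 has 31 days: 550 − 31 = 519 left.
September 1905 has 30 days: 519 − 30 = 489 left.
October 1905 has 31 days: 489 − 31 = 458 left.
November 1905 has 30 days: 458 − 30 = 428 left.
December 1905 has 31 days: 428 − 31 = 397 left.
January 1906 has 31 days: 397 − 31 = 366 left.
February 1906 has 28 days (1906 is not a leap year): 366 − 28 = 338 left.
March 1906 has 31 days: 338 − 31 = 307 left.
April 1906 has 30 days: 307 − 30 = 277 left.
May 1906 has 31 days: 277 − 31 = 246 left.
June 1906 has 30 days: 246 − 30 = 216 left.
July 1906 has 31 days: 216 − 31 = 185 left.
August 1906 has 31 days: 185 − 31 = 154 left.
September 1906 has 30 days: 154 − 30 = 124 left.
October 1906 has 31 days: 124 − 31 = 93 left.
November 1906 has 30 days: 93 − 30 = 63 left.
December 1906 has 31 days: 63 − 31 = 32 left.
January 1907 has 31 days: 32 − 31 = 1 left.
1 day into February 1907 → February 1, 1907.
Adding 12 months from February 1, 1907:
month 2 + 12 = 14, which is month 2 of year 1908 → February 1908.
Day 1 is valid in February, giving February 1, 1908.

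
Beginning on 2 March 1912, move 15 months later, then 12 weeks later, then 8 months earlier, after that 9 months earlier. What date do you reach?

March 25, 1912

Advancing 15 months from March 2, 1912:
month 3 + 15 = 18, which is month 6 of year 1913 → June 1913.
Day 2 is valid in June, giving June 2, 1913.
Advancing 12 weeks (= 84 days) from June 2, 1913:
June has 30 days, so 30 − 2 = 28 days remain after June 2, 1913; 84 − 28 = 56 left.
July 1913 has 31 days: 56 − 31 = 25 left.
25 days into August 1913 → August 25, 1913.
Subtracting 8 months from August 25, 1913:
month 8 − 8 = 0, which is month 12 of year 1912 → December 1912.
Day 25 is valid in December, giving December 25, 1912.
Going back 9 months from December 25, 1912:
month 12 − 9 = 3 → March 1912.
Day 25 is valid in March, giving March 25, 1912.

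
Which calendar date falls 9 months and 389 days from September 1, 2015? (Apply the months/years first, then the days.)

Counting forward 9 months and 389 days from September 1, 2015: first the month/year part, then the days.
month 9 + 9 = 18, which is month 6 of year 2016 → June 2016.
Day 1 is valid in June, giving June 1, 2016.
Now add 389 days from June 1, 2016.
June has 30 days, so 30 − 1 = 29 days remain after June 1, 2016; 389 − 29 = 360 left.
July 2016 has 31 days: 360 − 31 = 329 left.
August 2016 has 31 days: 329 − 31 = 298 left.
September 2016 has 30 days: 298 − 30 = 268 left.
October 2016 has 31 days: 268 − 31 = 237 left.
November 2016 has 30 days: 237 − 30 = 207 left.
December 2016 has 31 days: 207 − 31 = 176 left.
January 2017 has 31 days: 176 − 31 = 145 left.
February 2017 has 28 days (2017 is not a leap year): 145 − 28 = 117 left.
March 2017 has 31 days: 117 − 31 = 86 left.
April 2017 has 30 days: 86 − 30 = 56 left.
May 2017 has 31 days: 56 − 31 = 25 left.
25 days into June 2017 → June 25, 2017.

June 25, 2017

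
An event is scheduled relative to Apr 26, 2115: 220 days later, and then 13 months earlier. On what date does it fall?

November 2, 2114

Counting forward 220 days from April 26, 2115:
April has 30 days, so 30 − 26 = 4 days remain after April 26, 2115; 220 − 4 = 216 left.
May 2115 has 31 days: 216 − 31 = 185 left.
June 2115 has 30 days: 185 − 30 = 155 left.
July 2115 has 31 days: 155 − 31 = 124 left.
August 2115 has 31 days: 124 − 31 = 93 left.
September 2115 has 30 days: 93 − 30 = 63 left.
October 2115 has 31 days: 63 − 31 = 32 left.
November 2115 has 30 days: 32 − 30 = 2 left.
2 days into December 2115 → December 2, 2115.
Subtracting 13 months from December 2, 2115:
month 12 − 13 = -1, which is month 11 of year 2114 → November 2114.
Day 2 is valid in November, giving November 2, 2114.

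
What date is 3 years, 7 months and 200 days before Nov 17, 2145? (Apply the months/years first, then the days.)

Subtracting 3 years, 7 months and 200 days from November 17, 2145: first the month/year part, then the days.
-3 years → 2142; month 11 − 7 = 4 → April 2142.
Day 17 is valid in April, giving April 17, 2142.
Now subtract 200 days from April 17, 2142.
Going back 17 days from April 17, 2142 reaches the end of the previous month; 200 − 17 = 183 left.
March 2142 has 31 days: 183 − 31 = 152 left.
February 2142 has 28 days (2142 is not a leap year): 152 − 28 = 124 left.
January 2142 has 31 days: 124 − 31 = 93 left.
December 2141 has 31 days: 93 − 31 = 62 left.
November 2141 has 30 days: 62 − 30 = 32 left.
October 2141 has 31 days: 32 − 31 = 1 left.
September 2141 has 30 days; 30 − 1 = 29 → September 29, 2141.

September 29, 2141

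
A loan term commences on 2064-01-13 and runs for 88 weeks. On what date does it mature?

September 20, 2065

Adding 88 weeks = 616 days from January 13, 2064.
January has 31 days, so 31 − 13 = 18 days remain after January 13, 2064; 616 − 18 = 598 left.
February 2064 has 29 days (2064 is a leap year): 598 − 29 = 569 left.
March 2064 has 31 days: 569 − 31 = 538 left.
April 2064 has 30 days: 538 − 30 = 508 left.
May 2064 has 31 days: 508 − 31 = 477 left.
June 2064 has 30 days: 477 − 30 = 447 left.
July 2064 has 31 days: 447 − 31 = 416 left.
August 2064 has 31 days: 416 − 31 = 385 left.
September 2064 has 30 days: 385 − 30 = 355 left.
October 2064 has 31 days: 355 − 31 = 324 left.
November 2064 has 30 days: 324 − 30 = 294 left.
December 2064 has 31 days: 294 − 31 = 263 left.
January 2065 has 31 days: 263 − 31 = 232 left.
February 2065 has 28 days (2065 is not a leap year): 232 − 28 = 204 left.
March 2065 has 31 days: 204 − 31 = 173 left.
April 2065 has 30 days: 173 − 30 = 143 left.
May 2065 has 31 days: 143 − 31 = 112 left.
June 2065 has 30 days: 112 − 30 = 82 left.
July 2065 has 31 days: 82 − 31 = 51 left.
August 2065 has 31 days: 51 − 31 = 20 left.
20 days into September 2065 → September 20, 2065.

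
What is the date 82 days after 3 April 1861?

June 24, 1861

Adding 82 days from April 3, 1861.
April has 30 days, so 30 − 3 = 27 days remain after April 3, 1861; 82 − 27 = 55 left.
May 1861 has 31 days: 55 − 31 = 24 left.
24 days into June 1861 → June 24, 1861.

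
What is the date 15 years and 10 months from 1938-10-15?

Counting forward 15 years and 10 months from October 15, 1938.
+15 years → 1953; month 10 + 10 = 20, which is month 8 of year 1954 → August 1954.
Day 15 is valid in August, giving August 15, 1954.

August 15, 1954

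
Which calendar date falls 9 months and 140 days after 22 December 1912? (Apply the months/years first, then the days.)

Adding 9 months and 140 days from December 22, 1912: first the month/year part, then the days.
month 12 + 9 = 21, which is month 9 of year 1913 → September 1913.
Day 22 is valid in September, giving September 22, 1913.
Now add 140 days from September 22, 1913.
September has 30 days, so 30 − 22 = 8 days remain after September 22, 1913; 140 − 8 = 132 left.
October 1913 has 31 days: 132 − 31 = 101 left.
November 1913 has 30 days: 101 − 30 = 71 left.
December 1913 has 31 days: 71 − 31 = 40 left.
January 1914 has 31 days: 40 − 31 = 9 left.
9 days into February 1914 → February 9, 1914.

February 9, 1914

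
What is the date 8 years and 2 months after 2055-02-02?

April 2, 2063

Advancing 8 years and 2 months from February 2, 2055.
+8 years → 2063; month 2 + 2 = 4 → April 2063.
Day 2 is valid in April, giving April 2, 2063.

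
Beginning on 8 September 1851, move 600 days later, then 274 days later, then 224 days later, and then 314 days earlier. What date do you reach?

Adding 600 days from September 8, 1851:
September has 30 days, so 30 − 8 = 22 days remain after September 8, 1851; 600 − 22 = 578 left.
October 1851 has 31 days: 578 − 31 = 547 left.
November 1851 has 30 days: 547 − 30 = 517 left.
December 1851 has 31 days: 517 − 31 = 486 left.
January 1852 has 31 days: 486 − 31 = 455 left.
February 1852 has 29 days (1852 is a leap year): 455 − 29 = 426 left.
March 1852 has 31 days: 426 − 31 = 395 left.
April 1852 has 30 days: 395 − 30 = 365 left.
May 1852 has 31 days: 365 − 31 = 334 left.
June 1852 has 30 days: 334 − 30 = 304 left.
July 1852 has 31 days: 304 − 31 = 273 left.
August 1852 has 31 days: 273 − 31 = 242 left.
September 1852 has 30 days: 242 − 30 = 212 left.
October 1852 has 31 days: 212 − 31 = 181 left.
November 1852 has 30 days: 181 − 30 = 151 left.
December 1852 has 31 days: 151 − 31 = 120 left.
January 1853 has 31 days: 120 − 31 = 89 left.
February 1853 has 28 days (1853 is not a leap year): 89 − 28 = 61 left.
March 1853 has 31 days: 61 − 31 = 30 left.
30 days into April 1853 → April 30, 1853.
Adding 274 days from April 30, 1853:
April has 30 days, so 30 − 30 = 0 days remain after April 30, 1853; 274 − 0 = 274 left.
May 1853 has 31 days: 274 − 31 = 243 left.
June 1853 has 30 days: 243 − 30 = 213 left.
July 1853 has 31 days: 213 − 31 = 182 left.
August 1853 has 31 days: 182 − 31 = 151 left.
September 1853 has 30 days: 151 − 30 = 121 left.
October 1853 has 31 days: 121 − 31 = 90 left.
November 1853 has 30 days: 90 − 30 = 60 left.
December 1853 has 31 days: 60 − 31 = 29 left.
29 days into January 1854 → January 29, 1854.
Counting forward 224 days from January 29, 1854:
January has 31 days, so 31 − 29 = 2 days remain after January 29, 1854; 224 − 2 = 222 left.
February 1854 has 28 days (1854 is not a leap year): 222 − 28 = 194 left.
March 1854 has 31 days: 194 − 31 = 163 left.
April 1854 has 30 days: 163 − 30 = 133 left.
May 1854 has 31 days: 133 − 31 = 102 left.
June 1854 has 30 days: 102 − 30 = 72 left.
July 1854 has 31 days: 72 − 31 = 41 left.
August 1854 has 31 days: 41 − 31 = 10 left.
10 days into September 1854 → September 10, 1854.
Counting back 314 days from September 10, 1854:
Going back 10 days from September 10, 1854 reaches the end of the previous month; 314 − 10 = 304 left.
August 1854 has 31 days: 304 − 31 = 273 left.
July 1854 has 31 days: 273 − 31 = 242 left.
June 1854 has 30 days: 242 − 30 = 212 left.
May 1854 has 31 days: 212 − 31 = 181 left.
April 1854 has 30 days: 181 − 30 = 151 left.
March 1854 has 31 days: 151 − 31 = 120 left.
February 1854 has 28 days (1854 is not a leap year): 120 − 28 = 92 left.
January 1854 has 31 days: 92 − 31 = 61 left.
December 1853 has 31 days: 61 − 31 = 30 left.
November 1853 has 30 days: 30 − 30 = 0 left.
October 1853 has 31 days; 31 − 0 = 31 → October 31, 1853.

October 31, 1853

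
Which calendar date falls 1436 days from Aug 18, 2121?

Counting forward 1436 days from August 18, 2121.
August has 31 days, so 31 − 18 = 13 days remain after August 18, 2121; 1436 − 13 = 1423 left.
September 2121 has 30 days: 1423 − 30 = 1393 left.
October 2121 has 31 days: 1393 − 31 = 1362 left.
November 2121 has 30 days: 1362 − 30 = 1332 left.
December 2121 has 31 days: 1332 − 31 = 1301 left.
January 2122 has 31 days: 1301 − 31 = 1270 left.
February 2122 has 28 days (2122 is not a leap year): 1270 − 28 = 1242 left.
March 2122 has 31 days: 1242 − 31 = 1211 left.
April 2122 has 30 days: 1211 − 30 = 1181 left.
May 2122 has 31 days: 1181 − 31 = 1150 left.
June 2122 has 30 days: 1150 − 30 = 1120 left.
July 2122 has 31 days: 1120 − 31 = 1089 left.
August 2122 has 31 days: 1089 − 31 = 1058 left.
September 2122 has 30 days: 1058 − 30 = 1028 left.
October 2122 has 31 days: 1028 − 31 = 997 left.
November 2122 has 30 days: 997 − 30 = 967 left.
December 2122 has 31 days: 967 − 31 = 936 left.
January 2123 has 31 days: 936 − 31 = 905 left.
February 2123 has 28 days (2123 is not a leap year): 905 − 28 = 877 left.
March 2123 has 31 days: 877 − 31 = 846 left.
April 2123 has 30 days: 846 − 30 = 816 left.
May 2123 has 31 days: 816 − 31 = 785 left.
June 2123 has 30 days: 785 − 30 = 755 left.
July 2123 has 31 days: 755 − 31 = 724 left.
August 2123 has 31 days: 724 − 31 = 693 left.
September 2123 has 30 days: 693 − 30 = 663 left.
October 2123 has 31 days: 663 − 31 = 632 left.
November 2123 has 30 days: 632 − 30 = 602 left.
December 2123 has 31 days: 602 − 31 = 571 left.
January 2124 has 31 days: 571 − 31 = 540 left.
February 2124 has 29 days (2124 is a leap year): 540 − 29 = 511 left.
March 2124 has 31 days: 511 − 31 = 480 left.
April 2124 has 30 days: 480 − 30 = 450 left.
May 2124 has 31 days: 450 − 31 = 419 left.
June 2124 has 30 days: 419 − 30 = 389 left.
July 2124 has 31 days: 389 − 31 = 358 left.
August 2124 has 31 days: 358 − 31 = 327 left.
September 2124 has 30 days: 327 − 30 = 297 left.
October 2124 has 31 days: 297 − 31 = 266 left.
November 2124 has 30 days: 266 − 30 = 236 left.
December 2124 has 31 days: 236 − 31 = 205 left.
January 2125 has 31 days: 205 − 31 = 174 left.
February 2125 has 28 days (2125 is not a leap year): 174 − 28 = 146 left.
March 2125 has 31 days: 146 − 31 = 115 left.
April 2125 has 30 days: 115 − 30 = 85 left.
May 2125 has 31 days: 85 − 31 = 54 left.
June 2125 has 30 days: 54 − 30 = 24 left.
24 days into July 2125 → July 24, 2125.

July 24, 2125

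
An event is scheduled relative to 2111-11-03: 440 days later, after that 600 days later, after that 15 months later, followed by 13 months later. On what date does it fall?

Counting forward 440 days from November 3, 2111:
November has 30 days, so 30 − 3 = 27 days remain after November 3, 2111; 440 − 27 = 413 left.
December 2111 has 31 days: 413 − 31 = 382 left.
January 2112 has 31 days: 382 − 31 = 351 left.
February 2112 has 29 days (2112 is a leap year): 351 − 29 = 322 left.
March 2112 has 31 days: 322 − 31 = 291 left.
April 2112 has 30 days: 291 − 30 = 261 left.
May 2112 has 31 days: 261 − 31 = 230 left.
June 2112 has 30 days: 230 − 30 = 200 left.
July 2112 has 31 days: 200 − 31 = 169 left.
August 2112 has 31 days: 169 − 31 = 138 left.
September 2112 has 30 days: 138 − 30 = 108 left.
October 2112 has 31 days: 108 − 31 = 77 left.
November 2112 has 30 days: 77 − 30 = 47 left.
December 2112 has 31 days: 47 − 31 = 16 left.
16 days into January 2113 → January 16, 2113.
Advancing 600 days from January 16, 2113:
January has 31 days, so 31 − 16 = 15 days remain after January 16, 2113; 600 − 15 = 585 left.
February 2113 has 28 days (2113 is not a leap year): 585 − 28 = 557 left.
March 2113 has 31 days: 557 − 31 = 526 left.
April 2113 has 30 days: 526 − 30 = 496 left.
May 2113 has 31 days: 496 − 31 = 465 left.
June 2113 has 30 days: 465 − 30 = 435 left.
July 2113 has 31 days: 435 − 31 = 404 left.
August 2113 has 31 days: 404 − 31 = 373 left.
September 2113 has 30 days: 373 − 30 = 343 left.
October 2113 has 31 days: 343 − 31 = 312 left.
November 2113 has 30 days: 312 − 30 = 282 left.
December 2113 has 31 days: 282 − 31 = 251 left.
January 2114 has 31 days: 251 − 31 = 220 left.
February 2114 has 28 days (2114 is not a leap year): 220 − 28 = 192 left.
March 2114 has 31 days: 192 − 31 = 161 left.
April 2114 has 30 days: 161 − 30 = 131 left.
May 2114 has 31 days: 131 − 31 = 100 left.
June 2114 has 30 days: 100 − 30 = 70 left.
July 2114 has 31 days: 70 − 31 = 39 left.
August 2114 has 31 days: 39 − 31 = 8 left.
8 days into September 2114 → September 8, 2114.
Advancing 15 months from September 8, 2114:
month 9 + 15 = 24, which is month 12 of year 2115 → December 2115.
Day 8 is valid in December, giving December 8, 2115.
Counting forward 13 months from December 8, 2115:
month 12 + 13 = 25, which is month 1 of year 2117 → January 2117.
Day 8 is valid in January, giving January 8, 2117.

January 8, 2117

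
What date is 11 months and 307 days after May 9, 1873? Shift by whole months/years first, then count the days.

February 10, 1875

Adding 11 months and 307 days from May 9, 1873: first the month/year part, then the days.
month 5 + 11 = 16, which is month 4 of year 1874 → April 1874.
Day 9 is valid in April, giving April 9, 1874.
Now add 307 days from April 9, 1874.
April has 30 days, so 30 − 9 = 21 days remain after April 9, 1874; 307 − 21 = 286 left.
May 1874 has 31 days: 286 − 31 = 255 left.
June 1874 has 30 days: 255 − 30 = 225 left.
July 1874 has 31 days: 225 − 31 = 194 left.
August 1874 has 31 days: 194 − 31 = 163 left.
September 1874 has 30 days: 163 − 30 = 133 left.
October 1874 has 31 days: 133 − 31 = 102 left.
November 1874 has 30 days: 102 − 30 = 72 left.
December 1874 has 31 days: 72 − 31 = 41 left.
January 1875 has 31 days: 41 − 31 = 10 left.
10 days into February 1875 → February 10, 1875.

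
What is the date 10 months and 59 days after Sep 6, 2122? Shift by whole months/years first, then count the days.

September 3, 2123

Adding 10 months and 59 days from September 6, 2122: first the month/year part, then the days.
month 9 + 10 = 19, which is month 7 of year 2123 → July 2123.
Day 6 is valid in July, giving July 6, 2123.
Now add 59 days from July 6, 2123.
July has 31 days, so 31 − 6 = 25 days remain after July 6, 2123; 59 − 25 = 34 left.
August 2123 has 31 days: 34 − 31 = 3 left.
3 days into September 2123 → September 3, 2123.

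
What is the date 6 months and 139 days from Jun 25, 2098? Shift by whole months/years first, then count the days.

Counting forward 6 months and 139 days from June 25, 2098: first the month/year part, then the days.
month 6 + 6 = 12 → December 2098.
Day 25 is valid in December, giving December 25, 2098.
Now add 139 days from December 25, 2098.
December has 31 days, so 31 − 25 = 6 days remain after December 25, 2098; 139 − 6 = 133 left.
January 2099 has 31 days: 133 − 31 = 102 left.
February 2099 has 28 days (2099 is not a leap year): 102 − 28 = 74 left.
March 2099 has 31 days: 74 − 31 = 43 left.
April 2099 has 30 days: 43 − 30 = 13 left.
13 days into May 2099 → May 13, 2099.

May 13, 2099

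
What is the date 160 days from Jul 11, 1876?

December 18, 1876

Counting forward 160 days from July 11, 1876.
July has 31 days, so 31 − 11 = 20 days remain after July 11, 1876; 160 − 20 = 140 left.
August 1876 has 31 days: 140 − 31 = 109 left.
September 1876 has 30 days: 109 − 30 = 79 left.
October 1876 has 31 days: 79 − 31 = 48 left.
November 1876 has 30 days: 48 − 30 = 18 left.
18 days into December 1876 → December 18, 1876.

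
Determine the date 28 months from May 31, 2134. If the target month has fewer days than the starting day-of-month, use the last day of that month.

September 30, 2136

Counting forward 28 months from May 31, 2134.
month 5 + 28 = 33, which is month 9 of year 2136 → September 2136.
September 2136 has only 30 days and the start was day 31, so the date clamps to September 30, 2136.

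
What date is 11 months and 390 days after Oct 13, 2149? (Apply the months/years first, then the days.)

October 8, 2151

Adding 11 months and 390 days from October 13, 2149: first the month/year part, then the days.
month 10 + 11 = 21, which is month 9 of year 2150 → September 2150.
Day 13 is valid in September, giving September 13, 2150.
Now add 390 days from September 13, 2150.
September has 30 days, so 30 − 13 = 17 days remain after September 13, 2150; 390 − 17 = 373 left.
October 2150 has 31 days: 373 − 31 = 342 left.
November 2150 has 30 days: 342 − 30 = 312 left.
December 2150 has 31 days: 312 − 31 = 281 left.
January 2151 has 31 days: 281 − 31 = 250 left.
February 2151 has 28 days (2151 is not a leap year): 250 − 28 = 222 left.
March 2151 has 31 days: 222 − 31 = 191 left.
April 2151 has 30 days: 191 − 30 = 161 left.
May 2151 has 31 days: 161 − 31 = 130 left.
June 2151 has 30 days: 130 − 30 = 100 left.
July 2151 has 31 days: 100 − 31 = 69 left.
August 2151 has 31 days: 69 − 31 = 38 left.
September 2151 has 30 days: 38 − 30 = 8 left.
8 days into October 2151 → October 8, 2151.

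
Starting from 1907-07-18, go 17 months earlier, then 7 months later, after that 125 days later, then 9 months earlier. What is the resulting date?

April 21, 1906

Counting back 17 months from July 18, 1907:
month 7 − 17 = -10, which is month 2 of year 1906 → February 1906.
Day 18 is valid in February, giving February 18, 1906.
Adding 7 months from February 18, 1906:
month 2 + 7 = 9 → September 1906.
Day 18 is valid in September, giving September 18, 1906.
Advancing 125 days from September 18, 1906:
September has 30 days, so 30 − 18 = 12 days remain after September 18, 1906; 125 − 12 = 113 left.
October 1906 has 31 days: 113 − 31 = 82 left.
November 1906 has 30 days: 82 − 30 = 52 left.
December 1906 has 31 days: 52 − 31 = 21 left.
21 days into January 1907 → January 21, 1907.
Counting back 9 months from January 21, 1907:
month 1 − 9 = -8, which is month 4 of year 1906 → April 1906.
Day 21 is valid in April, giving April 21, 1906.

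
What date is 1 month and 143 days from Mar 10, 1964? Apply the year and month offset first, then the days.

Counting forward 1 month and 143 days from March 10, 1964: first the month/year part, then the days.
month 3 + 1 = 4 → April 1964.
Day 10 is valid in April, giving April 10, 1964.
Now add 143 days from April 10, 1964.
April has 30 days, so 30 − 10 = 20 days remain after April 10, 1964; 143 − 20 = 123 left.
May 1964 has 31 days: 123 − 31 = 92 left.
June 1964 has 30 days: 92 − 30 = 62 left.
July 1964 has 31 days: 62 − 31 = 31 left.
31 days into August 1964 → August 31, 1964.

August 31, 1964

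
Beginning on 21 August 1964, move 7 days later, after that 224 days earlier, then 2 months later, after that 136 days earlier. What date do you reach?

Adding 7 days from August 21, 1964:
August has 31 days; 21 + 7 = 28, still in August.
Going back 224 days from August 28, 1964:
Going back 28 days from August 28, 1964 reaches the end of the previous month; 224 − 28 = 196 left.
July 1964 has 31 days: 196 − 31 = 165 left.
June 1964 has 30 days: 165 − 30 = 135 left.
May 1964 has 31 days: 135 − 31 = 104 left.
April 1964 has 30 days: 104 − 30 = 74 left.
March 1964 has 31 days: 74 − 31 = 43 left.
February 1964 has 29 days (1964 is a leap year): 43 − 29 = 14 left.
January 1964 has 31 days; 31 − 14 = 17 → January 17, 1964.
Advancing 2 months from January 17, 1964:
month 1 + 2 = 3 → March 1964.
Day 17 is valid in March, giving March 17, 1964.
Subtracting 136 days from March 17, 1964:
Going back 17 days from March 17, 1964 reaches the end of the previous month; 136 − 17 = 119 left.
February 1964 has 29 days (1964 is a leap year): 119 − 29 = 90 left.
January 1964 has 31 days: 90 − 31 = 59 left.
December 1963 has 31 days: 59 − 31 = 28 left.
November 1963 has 30 days; 30 − 28 = 2 → November 2, 1963.

November 2, 1963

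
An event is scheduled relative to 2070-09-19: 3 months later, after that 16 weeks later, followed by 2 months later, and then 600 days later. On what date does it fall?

Counting forward 3 months from September 19, 2070:
month 9 + 3 = 12 → December 2070.
Day 19 is valid in December, giving December 19, 2070.
Counting forward 16 weeks (= 112 days) from December 19, 2070:
December has 31 days, so 31 − 19 = 12 days remain after December 19, 2070; 112 − 12 = 100 left.
January 2071 has 31 days: 100 − 31 = 69 left.
February 2071 has 28 days (2071 is not a leap year): 69 − 28 = 41 left.
March 2071 has 31 days: 41 − 31 = 10 left.
10 days into April 2071 → April 10, 2071.
Adding 2 months from April 10, 2071:
month 4 + 2 = 6 → June 2071.
Day 10 is valid in June, giving June 10, 2071.
Counting forward 600 days from June 10, 2071:
June has 30 days, so 30 − 10 = 20 days remain after June 10, 2071; 600 − 20 = 580 left.
July 2071 has 31 days: 580 − 31 = 549 left.
August 2071 has 31 days: 549 − 31 = 518 left.
September 2071 has 30 days: 518 − 30 = 488 left.
October 2071 has 31 days: 488 − 31 = 457 left.
November 2071 has 30 days: 457 − 30 = 427 left.
December 2071 has 31 days: 427 − 31 = 396 left.
January 2072 has 31 days: 396 − 31 = 365 left.
February 2072 has 29 days (2072 is a leap year): 365 − 29 = 336 left.
March 2072 has 31 days: 336 − 31 = 305 left.
April 2072 has 30 days: 305 − 30 = 275 left.
May 2072 has 31 days: 275 − 31 = 244 left.
June 2072 has 30 days: 244 − 30 = 214 left.
July 2072 has 31 days: 214 − 31 = 183 left.
August 2072 has 31 days: 183 − 31 = 152 left.
September 2072 has 30 days: 152 − 30 = 122 left.
October 2072 has 31 days: 122 − 31 = 91 left.
November 2072 has 30 days: 91 − 30 = 61 left.
December 2072 has 31 days: 61 − 31 = 30 left.
30 days into January 2073 → January 30, 2073.

January 30, 2073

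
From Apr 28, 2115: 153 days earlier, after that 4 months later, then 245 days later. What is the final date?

November 26, 2115

Counting back 153 days from April 28, 2115:
Going back 28 days from April 28, 2115 reaches the end of the previous month; 153 − 28 = 125 left.
March 2115 has 31 days: 125 − 31 = 94 left.
February 2115 has 28 days (2115 is not a leap year): 94 − 28 = 66 left.
January 2115 has 31 days: 66 − 31 = 35 left.
December 2114 has 31 days: 35 − 31 = 4 left.
November 2114 has 30 days; 30 − 4 = 26 → November 26, 2114.
Adding 4 months from November 26, 2114:
month 11 + 4 = 15, which is month 3 of year 2115 → March 2115.
Day 26 is valid in March, giving March 26, 2115.
Advancing 245 days from March 26, 2115:
March has 31 days, so 31 − 26 = 5 days remain after March 26, 2115; 245 − 5 = 240 left.
April 2115 has 30 days: 240 − 30 = 210 left.
May 2115 has 31 days: 210 − 31 = 179 left.
June 2115 has 30 days: 179 − 30 = 149 left.
July 2115 has 31 days: 149 − 31 = 118 left.
August 2115 has 31 days: 118 − 31 = 87 left.
September 2115 has 30 days: 87 − 30 = 57 left.
October 2115 has 31 days: 57 − 31 = 26 left.
26 days into November 2115 → November 26, 2115.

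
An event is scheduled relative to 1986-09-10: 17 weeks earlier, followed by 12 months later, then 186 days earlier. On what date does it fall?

November 9, 1986

Going back 17 weeks (= 119 days) from September 10, 1986:
Going back 10 days from September 10, 1986 reaches the end of the previous month; 119 − 10 = 109 left.
August 1986 has 31 days: 109 − 31 = 78 left.
July 1986 has 31 days: 78 − 31 = 47 left.
June 1986 has 30 days: 47 − 30 = 17 left.
May 1986 has 31 days; 31 − 17 = 14 → May 14, 1986.
Advancing 12 months from May 14, 1986:
month 5 + 12 = 17, which is month 5 of year 1987 → May 1987.
Day 14 is valid in May, giving May 14, 1987.
Going back 186 days from May 14, 1987:
Going back 14 days from May 14, 1987 reaches the end of the previous month; 186 − 14 = 172 left.
April 1987 has 30 days: 172 − 30 = 142 left.
March 1987 has 31 days: 142 − 31 = 111 left.
February 1987 has 28 days (1987 is not a leap year): 111 − 28 = 83 left.
January 1987 has 31 days: 83 − 31 = 52 left.
December 1986 has 31 days: 52 − 31 = 21 left.
November 1986 has 30 days; 30 − 21 = 9 → November 9, 1986.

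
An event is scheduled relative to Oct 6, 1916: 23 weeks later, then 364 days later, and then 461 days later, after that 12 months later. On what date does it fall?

June 19, 1920

Advancing 23 weeks (= 161 days) from October 6, 1916:
October has 31 days, so 31 − 6 = 25 days remain after October 6, 1916; 161 − 25 = 136 left.
November 1916 has 30 days: 136 − 30 = 106 left.
December 1916 has 31 days: 106 − 31 = 75 left.
January 1917 has 31 days: 75 − 31 = 44 left.
February 1917 has 28 days (1917 is not a leap year): 44 − 28 = 16 left.
16 days into March 1917 → March 16, 1917.
Adding 364 days from March 16, 1917:
March has 31 days, so 31 − 16 = 15 days remain after March 16, 1917; 364 − 15 = 349 left.
April 1917 has 30 days: 349 − 30 = 319 left.
May 1917 has 31 days: 319 − 31 = 288 left.
June 1917 has 30 days: 288 − 30 = 258 left.
July 1917 has 31 days: 258 − 31 = 227 left.
August 1917 has 31 days: 227 − 31 = 196 left.
September 1917 has 30 days: 196 − 30 = 166 left.
October 1917 has 31 days: 166 − 31 = 135 left.
November 1917 has 30 days: 135 − 30 = 105 left.
December 1917 has 31 days: 105 − 31 = 74 left.
January 1918 has 31 days: 74 − 31 = 43 left.
February 1918 has 28 days (1918 is not a leap year): 43 − 28 = 15 left.
15 days into March 1918 → March 15, 1918.
Adding 461 days from March 15, 1918:
March has 31 days, so 31 − 15 = 16 days remain after March 15, 1918; 461 − 16 = 445 left.
April 1918 has 30 days: 445 − 30 = 415 left.
May 1918 has 31 days: 415 − 31 = 384 left.
June 1918 has 30 days: 384 − 30 = 354 left.
July 1918 has 31 days: 354 − 31 = 323 left.
August 1918 has 31 days: 323 − 31 = 292 left.
September 1918 has 30 days: 292 − 30 = 262 left.
October 1918 has 31 days: 262 − 31 = 231 left.
November 1918 has 30 days: 231 − 30 = 201 left.
December 1918 has 31 days: 201 − 31 = 170 left.
January 1919 has 31 days: 170 − 31 = 139 left.
February 1919 has 28 days (1919 is not a leap year): 139 − 28 = 111 left.
March 1919 has 31 days: 111 − 31 = 80 left.
April 1919 has 30 days: 80 − 30 = 50 left.
May 1919 has 31 days: 50 − 31 = 19 left.
19 days into June 1919 → June 19, 1919.
Advancing 12 months from June 19, 1919:
month 6 + 12 = 18, which is month 6 of year 1920 → June 1920.
Day 19 is valid in June, giving June 19, 1920.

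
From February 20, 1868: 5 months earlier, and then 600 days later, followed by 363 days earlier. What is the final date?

Counting back 5 months from February 20, 1868:
month 2 − 5 = -3, which is month 9 of year 1867 → September 1867.
Day 20 is valid in September, giving September 20, 1867.
Adding 600 days from September 20, 1867:
September has 30 days, so 30 − 20 = 10 days remain after September 20, 1867; 600 − 10 = 590 left.
October 1867 has 31 days: 590 − 31 = 559 left.
November 1867 has 30 days: 559 − 30 = 529 left.
December 1867 has 31 days: 529 − 31 = 498 left.
January 1868 has 31 days: 498 − 31 = 467 left.
February 1868 has 29 days (1868 is a leap year): 467 − 29 = 438 left.
March 1868 has 31 days: 438 − 31 = 407 left.
April 1868 has 30 days: 407 − 30 = 377 left.
May 1868 has 31 days: 377 − 31 = 346 left.
June 1868 has 30 days: 346 − 30 = 316 left.
July 1868 has 31 days: 316 − 31 = 285 left.
August 1868 has 31 days: 285 − 31 = 254 left.
September 1868 has 30 days: 254 − 30 = 224 left.
October 1868 has 31 days: 224 − 31 = 193 left.
November 1868 has 30 days: 193 − 30 = 163 left.
December 1868 has 31 days: 163 − 31 = 132 left.
January 1869 has 31 days: 132 − 31 = 101 left.
February 1869 has 28 days (1869 is not a leap year): 101 − 28 = 73 left.
March 1869 has 31 days: 73 − 31 = 42 left.
April 1869 has 30 days: 42 − 30 = 12 left.
12 days into May 1869 → May 12, 1869.
Going back 363 days from May 12, 1869:
Going back 12 days from May 12, 1869 reaches the end of the previous month; 363 − 12 = 351 left.
April 1869 has 30 days: 351 − 30 = 321 left.
March 1869 has 31 days: 321 − 31 = 290 left.
February 1869 has 28 days (1869 is not a leap year): 290 − 28 = 262 left.
January 1869 has 31 days: 262 − 31 = 231 left.
December 1868 has 31 days: 231 − 31 = 200 left.
November 1868 has 30 days: 200 − 30 = 170 left.
October 1868 has 31 days: 170 − 31 = 139 left.
September 1868 has 30 days: 139 − 30 = 109 left.
August 1868 has 31 days: 109 − 31 = 78 left.
July 1868 has 31 days: 78 − 31 = 47 left.
June 1868 has 30 days: 47 − 30 = 17 left.
May 1868 has 31 days; 31 − 17 = 14 → May 14, 1868.

May 14, 1868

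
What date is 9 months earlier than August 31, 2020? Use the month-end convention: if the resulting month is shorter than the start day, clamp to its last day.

Going back 9 months from August 31, 2020.
month 8 − 9 = -1, which is month 11 of year 2019 → November 2019.
November 2019 has only 30 days and the start was day 31, so the date clamps to November 30, 2019.

November 30, 2019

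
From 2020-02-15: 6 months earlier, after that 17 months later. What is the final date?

January 15, 2021

Counting back 6 months from February 15, 2020:
month 2 − 6 = -4, which is month 8 of year 2019 → August 2019.
Day 15 is valid in August, giving August 15, 2019.
Adding 17 months from August 15, 2019:
month 8 + 17 = 25, which is month 1 of year 2021 → January 2021.
Day 15 is valid in January, giving January 15, 2021.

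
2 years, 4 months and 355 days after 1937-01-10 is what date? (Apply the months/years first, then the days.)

Adding 2 years, 4 months and 355 days from January 10, 1937: first the month/year part, then the days.
+2 years → 1939; month 1 + 4 = 5 → May 1939.
Day 10 is valid in May, giving May 10, 1939.
Now add 355 days from May 10, 1939.
May has 31 days, so 31 − 10 = 21 days remain after May 10, 1939; 355 − 21 = 334 left.
June 1939 has 30 days: 334 − 30 = 304 left.
July 1939 has 31 days: 304 − 31 = 273 left.
August 1939 has 31 days: 273 − 31 = 242 left.
September 1939 has 30 days: 242 − 30 = 212 left.
October 1939 has 31 days: 212 − 31 = 181 left.
November 1939 has 30 days: 181 − 30 = 151 left.
December 1939 has 31 days: 151 − 31 = 120 left.
January 1940 has 31 days: 120 − 31 = 89 left.
February 1940 has 29 days (1940 is a leap year): 89 − 29 = 60 left.
March 1940 has 31 days: 60 − 31 = 29 left.
29 days into April 1940 → April 29, 1940.

April 29, 1940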